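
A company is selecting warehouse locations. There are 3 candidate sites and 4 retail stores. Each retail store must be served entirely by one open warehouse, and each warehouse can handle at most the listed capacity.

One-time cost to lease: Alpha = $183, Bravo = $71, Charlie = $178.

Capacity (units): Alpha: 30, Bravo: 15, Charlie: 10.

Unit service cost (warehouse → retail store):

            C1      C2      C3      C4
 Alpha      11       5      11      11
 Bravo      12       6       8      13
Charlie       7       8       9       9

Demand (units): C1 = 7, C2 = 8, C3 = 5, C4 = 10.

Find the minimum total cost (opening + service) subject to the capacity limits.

Open {Alpha}: C1→Alpha 11·7=77, C2→Alpha 5·8=40, C3→Alpha 11·5=55, C4→Alpha 11·10=110.
Loads: Alpha carries 30/30. Service 282; fixed 183; total 465.
Next best feasible plan costs 521.

Minimum total cost: 465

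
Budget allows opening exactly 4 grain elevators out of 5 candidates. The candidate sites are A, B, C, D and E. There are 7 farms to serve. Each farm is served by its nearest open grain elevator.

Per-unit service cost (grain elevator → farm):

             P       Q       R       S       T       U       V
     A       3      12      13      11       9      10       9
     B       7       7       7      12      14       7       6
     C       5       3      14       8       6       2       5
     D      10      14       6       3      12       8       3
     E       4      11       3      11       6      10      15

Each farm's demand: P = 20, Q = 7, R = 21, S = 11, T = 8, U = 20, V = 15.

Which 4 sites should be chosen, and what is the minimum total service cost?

With exactly 4 open, each farm uses its cheapest among the chosen.
{A, C, D, E}: P→A 3·20=60, Q→C 3·7=21, R→E 3·21=63, S→D 3·11=33, T→C 6·8=48, U→C 2·20=40, V→D 3·15=45. Service cost 310.
{B, C, D, E}: service cost 330
{A, B, C, D}: service cost 373
Among all 5 size-4 choices, {A, C, D, E} is lowest.

Choose A, C, D and E; total service cost 310.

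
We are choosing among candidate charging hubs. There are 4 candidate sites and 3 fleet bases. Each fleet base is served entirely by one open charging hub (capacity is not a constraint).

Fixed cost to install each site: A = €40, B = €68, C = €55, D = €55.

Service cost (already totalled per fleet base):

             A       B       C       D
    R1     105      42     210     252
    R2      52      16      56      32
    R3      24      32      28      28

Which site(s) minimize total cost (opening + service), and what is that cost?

For any fixed open set, each fleet base goes to its cheapest open site; total = fixed + service.
{B}: R1→B 42, R2→B 16, R3→B 32. Service 90; fixed 68; total 158.
{A, B}: service 82 + fixed 108 = 190
{B, C}: R1→B 42, R2→B 16, R3→C 28. Service 86; fixed 123; total 209.
{A, B, C, D}: service 82 + fixed 218 = 300
No other subset beats 158.

Open B only; minimum total cost 158.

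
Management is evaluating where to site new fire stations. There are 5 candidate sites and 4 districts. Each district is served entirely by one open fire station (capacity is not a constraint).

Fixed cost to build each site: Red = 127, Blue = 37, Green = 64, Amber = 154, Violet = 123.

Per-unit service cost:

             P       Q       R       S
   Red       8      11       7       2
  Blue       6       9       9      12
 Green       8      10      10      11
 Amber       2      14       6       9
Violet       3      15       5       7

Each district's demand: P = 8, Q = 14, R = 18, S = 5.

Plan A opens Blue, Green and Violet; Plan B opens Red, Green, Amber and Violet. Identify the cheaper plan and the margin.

Plan A is cheaper by 225.

Plan A: {Blue, Green, Violet}: P→Violet 3·8=24, Q→Blue 9·14=126, R→Violet 5·18=90, S→Violet 7·5=35. Service 275; fixed 224; total 499.
Plan B: {Red, Green, Amber, Violet}: P→Amber 2·8=16, Q→Green 10·14=140, R→Violet 5·18=90, S→Red 2·5=10. Service 256; fixed 468; total 724.
Difference: |499 − 724| = 225.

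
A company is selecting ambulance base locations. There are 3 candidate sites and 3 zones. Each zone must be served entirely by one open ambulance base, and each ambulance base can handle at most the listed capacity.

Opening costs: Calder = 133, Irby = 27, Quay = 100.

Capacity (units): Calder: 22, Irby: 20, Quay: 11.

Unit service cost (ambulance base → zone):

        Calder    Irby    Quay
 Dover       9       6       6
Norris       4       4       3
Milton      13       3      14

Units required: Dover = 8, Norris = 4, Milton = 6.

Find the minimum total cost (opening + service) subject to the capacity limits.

Minimum total cost: 109

Open {Irby}: Dover→Irby 6·8=48, Norris→Irby 4·4=16, Milton→Irby 3·6=18.
Loads: Irby carries 18/20. Service 82; fixed 27; total 109.
Next best feasible plan costs 205.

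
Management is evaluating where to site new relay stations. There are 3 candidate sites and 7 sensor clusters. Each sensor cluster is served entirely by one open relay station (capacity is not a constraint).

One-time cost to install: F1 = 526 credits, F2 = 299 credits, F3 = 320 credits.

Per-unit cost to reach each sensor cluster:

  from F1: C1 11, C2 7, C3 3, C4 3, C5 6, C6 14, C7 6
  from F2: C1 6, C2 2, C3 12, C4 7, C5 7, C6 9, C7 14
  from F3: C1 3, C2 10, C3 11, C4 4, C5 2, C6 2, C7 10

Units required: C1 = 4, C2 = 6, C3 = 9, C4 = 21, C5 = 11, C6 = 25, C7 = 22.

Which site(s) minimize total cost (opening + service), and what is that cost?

For any fixed open set, each sensor cluster goes to its cheapest open site; total = fixed + service.
{F3}: C1→F3 3·4=12, C2→F3 10·6=60, C3→F3 11·9=99, C4→F3 4·21=84, C5→F3 2·11=22, C6→F3 2·25=50, C7→F3 10·22=220. Service 547; fixed 320; total 867.
{F2, F3}: service 499 + fixed 619 = 1118
{F1, F3}: service 348 + fixed 846 = 1194
{F1, F2, F3}: service 318 + fixed 1145 = 1463
No other subset beats 867.

Open F3 only; minimum total cost 867.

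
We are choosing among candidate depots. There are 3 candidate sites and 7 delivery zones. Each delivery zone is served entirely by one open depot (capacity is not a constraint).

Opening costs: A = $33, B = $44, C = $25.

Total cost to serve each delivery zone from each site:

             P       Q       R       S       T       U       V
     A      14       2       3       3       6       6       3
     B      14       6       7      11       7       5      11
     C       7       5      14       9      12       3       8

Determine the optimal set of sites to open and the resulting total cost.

Open A only; minimum total cost 70.

For any fixed open set, each delivery zone goes to its cheapest open site; total = fixed + service.
{A}: P→A 14, Q→A 2, R→A 3, S→A 3, T→A 6, U→A 6, V→A 3. Service 37; fixed 33; total 70.
{C}: service 58 + fixed 25 = 83
{A, C}: service 27 + fixed 58 = 85
{A, B, C}: service 27 + fixed 102 = 129
(All 7 nonempty subsets were checked; A only is lowest.)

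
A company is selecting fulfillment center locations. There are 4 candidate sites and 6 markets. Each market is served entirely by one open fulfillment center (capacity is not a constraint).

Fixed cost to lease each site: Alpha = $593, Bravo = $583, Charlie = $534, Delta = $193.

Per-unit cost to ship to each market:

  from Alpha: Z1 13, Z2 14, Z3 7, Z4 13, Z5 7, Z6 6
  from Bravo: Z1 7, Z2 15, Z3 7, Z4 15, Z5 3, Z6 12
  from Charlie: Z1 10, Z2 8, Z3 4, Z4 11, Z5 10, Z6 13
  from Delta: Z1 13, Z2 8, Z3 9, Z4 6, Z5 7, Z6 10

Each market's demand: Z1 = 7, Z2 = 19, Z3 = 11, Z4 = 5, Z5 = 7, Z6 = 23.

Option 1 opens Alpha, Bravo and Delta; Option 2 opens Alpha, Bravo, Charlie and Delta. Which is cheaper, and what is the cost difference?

Option 1: {Alpha, Bravo, Delta}: Z1→Bravo 7·7=49, Z2→Delta 8·19=152, Z3→Alpha 7·11=77, Z4→Delta 6·5=30, Z5→Bravo 3·7=21, Z6→Alpha 6·23=138. Service 467; fixed 1369; total 1836.
Option 2: {Alpha, Bravo, Charlie, Delta}: Z1→Bravo 7·7=49, Z2→Charlie 8·19=152, Z3→Charlie 4·11=44, Z4→Delta 6·5=30, Z5→Bravo 3·7=21, Z6→Alpha 6·23=138. Service 434; fixed 1903; total 2337.
Difference: |1836 − 2337| = 501.

Option 1 is cheaper by 501.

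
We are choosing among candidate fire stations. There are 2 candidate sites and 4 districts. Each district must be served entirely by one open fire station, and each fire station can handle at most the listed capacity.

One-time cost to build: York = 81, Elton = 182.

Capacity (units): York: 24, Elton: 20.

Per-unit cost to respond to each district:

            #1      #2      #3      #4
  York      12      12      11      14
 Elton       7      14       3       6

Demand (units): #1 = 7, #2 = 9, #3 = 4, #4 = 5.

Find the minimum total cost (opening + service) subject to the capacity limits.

Open {York, Elton}: #1→Elton 7·7=49, #2→York 12·9=108, #3→Elton 3·4=12, #4→Elton 6·5=30.
Loads: York carries 9/24, Elton carries 16/20. Service 199; fixed 263; total 462.
Next best feasible plan costs 494.

Minimum total cost: 462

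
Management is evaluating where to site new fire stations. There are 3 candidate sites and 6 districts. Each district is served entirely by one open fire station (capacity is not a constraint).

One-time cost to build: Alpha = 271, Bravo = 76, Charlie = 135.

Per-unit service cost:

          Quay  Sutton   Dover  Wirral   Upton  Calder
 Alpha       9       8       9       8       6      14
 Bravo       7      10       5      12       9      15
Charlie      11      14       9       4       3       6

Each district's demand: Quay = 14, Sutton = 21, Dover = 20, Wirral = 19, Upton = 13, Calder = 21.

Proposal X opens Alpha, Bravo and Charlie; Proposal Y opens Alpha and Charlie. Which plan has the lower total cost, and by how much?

Proposal X is cheaper by 32.

Proposal X: {Alpha, Bravo, Charlie}: Quay→Bravo 7·14=98, Sutton→Alpha 8·21=168, Dover→Bravo 5·20=100, Wirral→Charlie 4·19=76, Upton→Charlie 3·13=39, Calder→Charlie 6·21=126. Service 607; fixed 482; total 1089.
Proposal Y: {Alpha, Charlie}: Quay→Alpha 9·14=126, Sutton→Alpha 8·21=168, Dover→Alpha 9·20=180, Wirral→Charlie 4·19=76, Upton→Charlie 3·13=39, Calder→Charlie 6·21=126. Service 715; fixed 406; total 1121.
Difference: |1089 − 1121| = 32.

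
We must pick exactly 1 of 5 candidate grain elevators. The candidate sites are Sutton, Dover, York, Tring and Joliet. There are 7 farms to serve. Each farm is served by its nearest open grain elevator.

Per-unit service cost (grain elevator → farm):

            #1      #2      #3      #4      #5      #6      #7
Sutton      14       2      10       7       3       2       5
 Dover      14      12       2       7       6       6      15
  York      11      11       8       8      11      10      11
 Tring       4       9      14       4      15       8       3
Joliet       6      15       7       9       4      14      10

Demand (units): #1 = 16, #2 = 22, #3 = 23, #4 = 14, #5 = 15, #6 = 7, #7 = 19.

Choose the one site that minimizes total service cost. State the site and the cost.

Choose Sutton only; total service cost 750.

With exactly 1 open, each farm uses its cheapest among the chosen.
{Sutton}: #1→Sutton 14·16=224, #2→Sutton 2·22=44, #3→Sutton 10·23=230, #4→Sutton 7·14=98, #5→Sutton 3·15=45, #6→Sutton 2·7=14, #7→Sutton 5·19=95. Service cost 750.
{Tring}: service cost 978
{Dover}: service cost 1049
Among all 5 size-1 choices, {Sutton} is lowest.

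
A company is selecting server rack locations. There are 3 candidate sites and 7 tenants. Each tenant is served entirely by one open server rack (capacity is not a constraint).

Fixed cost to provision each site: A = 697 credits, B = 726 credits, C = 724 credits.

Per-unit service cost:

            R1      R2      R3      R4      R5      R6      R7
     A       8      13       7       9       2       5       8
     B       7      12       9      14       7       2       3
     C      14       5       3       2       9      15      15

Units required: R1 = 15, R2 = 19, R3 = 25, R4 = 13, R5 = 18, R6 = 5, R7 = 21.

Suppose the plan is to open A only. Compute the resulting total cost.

Each tenant is assigned to its cheapest site among the open ones.
{A}: R1→A 8·15=120, R2→A 13·19=247, R3→A 7·25=175, R4→A 9·13=117, R5→A 2·18=36, R6→A 5·5=25, R7→A 8·21=168. Service 888; fixed 697; total 1585.

Total cost: 1585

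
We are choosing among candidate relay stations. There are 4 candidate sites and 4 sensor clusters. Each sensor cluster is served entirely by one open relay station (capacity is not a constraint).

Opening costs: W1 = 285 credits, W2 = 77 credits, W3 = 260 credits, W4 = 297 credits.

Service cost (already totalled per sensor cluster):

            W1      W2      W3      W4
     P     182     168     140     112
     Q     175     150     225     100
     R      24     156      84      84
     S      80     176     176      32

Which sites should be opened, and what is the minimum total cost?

For any fixed open set, each sensor cluster goes to its cheapest open site; total = fixed + service.
{W4}: P→W4 112, Q→W4 100, R→W4 84, S→W4 32. Service 328; fixed 297; total 625.
{W2, W4}: service 328 + fixed 374 = 702
{W2}: service 650 + fixed 77 = 727
{W1, W2, W3, W4}: P→W4 112, Q→W4 100, R→W1 24, S→W4 32. Service 268; fixed 919; total 1187.
No other subset beats 625.

Open W4 only; minimum total cost 625.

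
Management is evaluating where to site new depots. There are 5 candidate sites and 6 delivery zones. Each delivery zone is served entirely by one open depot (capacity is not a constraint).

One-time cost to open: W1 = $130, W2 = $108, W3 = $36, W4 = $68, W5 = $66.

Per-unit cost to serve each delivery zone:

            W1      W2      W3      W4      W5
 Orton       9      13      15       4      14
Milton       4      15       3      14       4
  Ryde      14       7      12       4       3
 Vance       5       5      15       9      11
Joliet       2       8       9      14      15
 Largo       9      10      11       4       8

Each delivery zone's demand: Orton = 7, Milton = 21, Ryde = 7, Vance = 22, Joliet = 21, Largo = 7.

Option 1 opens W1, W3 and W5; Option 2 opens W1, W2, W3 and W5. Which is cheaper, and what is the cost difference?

Option 1: {W1, W3, W5}: Orton→W1 9·7=63, Milton→W3 3·21=63, Ryde→W5 3·7=21, Vance→W1 5·22=110, Joliet→W1 2·21=42, Largo→W5 8·7=56. Service 355; fixed 232; total 587.
Option 2: {W1, W2, W3, W5}: Orton→W1 9·7=63, Milton→W3 3·21=63, Ryde→W5 3·7=21, Vance→W1 5·22=110, Joliet→W1 2·21=42, Largo→W5 8·7=56. Service 355; fixed 340; total 695.
Difference: |587 − 695| = 108.

Option 1 is cheaper by 108.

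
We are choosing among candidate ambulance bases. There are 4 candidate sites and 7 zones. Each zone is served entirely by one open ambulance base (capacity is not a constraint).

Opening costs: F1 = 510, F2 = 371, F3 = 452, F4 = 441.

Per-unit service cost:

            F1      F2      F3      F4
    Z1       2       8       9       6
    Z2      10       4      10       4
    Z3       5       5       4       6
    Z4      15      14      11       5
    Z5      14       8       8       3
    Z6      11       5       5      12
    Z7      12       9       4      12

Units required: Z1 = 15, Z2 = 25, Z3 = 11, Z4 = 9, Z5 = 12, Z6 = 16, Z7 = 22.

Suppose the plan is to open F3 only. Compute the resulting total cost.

Total cost: 1244

Each zone is assigned to its cheapest site among the open ones.
{F3}: Z1→F3 9·15=135, Z2→F3 10·25=250, Z3→F3 4·11=44, Z4→F3 11·9=99, Z5→F3 8·12=96, Z6→F3 5·16=80, Z7→F3 4·22=88. Service 792; fixed 452; total 1244.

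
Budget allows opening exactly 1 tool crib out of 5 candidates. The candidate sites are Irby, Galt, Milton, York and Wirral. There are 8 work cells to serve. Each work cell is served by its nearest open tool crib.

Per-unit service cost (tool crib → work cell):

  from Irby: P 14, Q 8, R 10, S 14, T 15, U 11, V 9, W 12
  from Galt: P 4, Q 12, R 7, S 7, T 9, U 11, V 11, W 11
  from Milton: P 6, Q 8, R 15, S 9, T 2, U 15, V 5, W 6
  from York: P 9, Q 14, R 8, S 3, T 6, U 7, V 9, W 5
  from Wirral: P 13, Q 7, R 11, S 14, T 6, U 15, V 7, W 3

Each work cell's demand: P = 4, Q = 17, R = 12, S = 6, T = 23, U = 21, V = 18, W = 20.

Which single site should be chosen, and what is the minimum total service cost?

Choose York only; total service cost 935.

With exactly 1 open, each work cell uses its cheapest among the chosen.
{York}: P→York 9·4=36, Q→York 14·17=238, R→York 8·12=96, S→York 3·6=18, T→York 6·23=138, U→York 7·21=147, V→York 9·18=162, W→York 5·20=100. Service cost 935.
{Milton}: service cost 965
{Wirral}: service cost 1026
Among all 5 size-1 choices, {York} is lowest.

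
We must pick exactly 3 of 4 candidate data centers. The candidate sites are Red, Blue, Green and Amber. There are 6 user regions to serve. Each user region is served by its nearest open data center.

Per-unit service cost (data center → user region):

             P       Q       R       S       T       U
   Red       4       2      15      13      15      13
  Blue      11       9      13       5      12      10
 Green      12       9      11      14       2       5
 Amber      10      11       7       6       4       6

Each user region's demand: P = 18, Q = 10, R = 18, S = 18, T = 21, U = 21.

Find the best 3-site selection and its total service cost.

Choose Red, Green and Amber; total service cost 473.

With exactly 3 open, each user region uses its cheapest among the chosen.
{Red, Green, Amber}: P→Red 4·18=72, Q→Red 2·10=20, R→Amber 7·18=126, S→Amber 6·18=108, T→Green 2·21=42, U→Green 5·21=105. Service cost 473.
{Red, Blue, Amber}: service cost 518
{Red, Blue, Green}: service cost 527
Among all 4 size-3 choices, {Red, Green, Amber} is lowest.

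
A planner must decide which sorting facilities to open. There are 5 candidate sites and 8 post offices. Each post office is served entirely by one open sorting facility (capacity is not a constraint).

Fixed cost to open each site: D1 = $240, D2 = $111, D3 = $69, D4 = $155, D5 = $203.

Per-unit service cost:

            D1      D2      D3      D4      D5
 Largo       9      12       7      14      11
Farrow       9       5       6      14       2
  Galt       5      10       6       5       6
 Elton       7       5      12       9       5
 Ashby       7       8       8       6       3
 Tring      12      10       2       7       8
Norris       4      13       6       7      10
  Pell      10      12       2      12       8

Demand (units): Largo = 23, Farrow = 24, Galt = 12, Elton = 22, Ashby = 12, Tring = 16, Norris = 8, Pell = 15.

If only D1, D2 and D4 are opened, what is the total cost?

Each post office is assigned to its cheapest site among the open ones.
{D1, D2, D4}: Largo→D1 9·23=207, Farrow→D2 5·24=120, Galt→D1 5·12=60, Elton→D2 5·22=110, Ashby→D4 6·12=72, Tring→D4 7·16=112, Norris→D1 4·8=32, Pell→D1 10·15=150. Service 863; fixed 506; total 1369.

Total cost: 1369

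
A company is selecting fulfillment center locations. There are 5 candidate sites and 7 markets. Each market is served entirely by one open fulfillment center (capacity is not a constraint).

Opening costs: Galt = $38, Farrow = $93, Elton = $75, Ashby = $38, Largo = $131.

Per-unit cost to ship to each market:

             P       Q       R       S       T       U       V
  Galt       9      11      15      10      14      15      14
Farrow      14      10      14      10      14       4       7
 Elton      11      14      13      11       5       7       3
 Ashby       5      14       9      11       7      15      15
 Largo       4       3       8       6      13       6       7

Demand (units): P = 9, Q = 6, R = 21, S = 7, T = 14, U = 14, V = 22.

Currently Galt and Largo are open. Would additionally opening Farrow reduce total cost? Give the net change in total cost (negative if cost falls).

No — net change +65 (cost rises by 65).

Current service cost with {Galt, Largo}: 684.
Adding Farrow: each market re-picks its cheapest; new service cost 656, saving 28.
Extra fixed cost: 93. Net change = 93 − 28 = 65.
(Totals: 853 → 918.)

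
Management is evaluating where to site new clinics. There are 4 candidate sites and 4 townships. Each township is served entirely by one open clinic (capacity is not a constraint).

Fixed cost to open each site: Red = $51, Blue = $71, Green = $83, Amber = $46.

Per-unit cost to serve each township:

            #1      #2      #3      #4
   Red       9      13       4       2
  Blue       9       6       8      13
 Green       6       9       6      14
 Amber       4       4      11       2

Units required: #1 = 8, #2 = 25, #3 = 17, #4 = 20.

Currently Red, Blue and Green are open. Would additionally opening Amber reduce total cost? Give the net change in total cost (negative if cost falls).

Current service cost with {Red, Blue, Green}: 306.
Adding Amber: each township re-picks its cheapest; new service cost 240, saving 66.
Extra fixed cost: 46. Net change = 46 − 66 = -20.
(Totals: 511 → 491.)

Yes — net change −20 (cost falls by 20).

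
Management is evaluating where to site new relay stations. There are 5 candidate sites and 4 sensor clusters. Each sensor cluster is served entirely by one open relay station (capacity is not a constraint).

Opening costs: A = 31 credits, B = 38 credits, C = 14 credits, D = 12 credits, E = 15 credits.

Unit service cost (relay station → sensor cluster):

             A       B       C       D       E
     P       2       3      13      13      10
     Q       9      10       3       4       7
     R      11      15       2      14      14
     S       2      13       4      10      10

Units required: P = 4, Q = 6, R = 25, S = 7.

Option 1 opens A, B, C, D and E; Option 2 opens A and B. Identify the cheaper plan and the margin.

Option 1 is cheaper by 220.

Option 1: {A, B, C, D, E}: P→A 2·4=8, Q→C 3·6=18, R→C 2·25=50, S→A 2·7=14. Service 90; fixed 110; total 200.
Option 2: {A, B}: P→A 2·4=8, Q→A 9·6=54, R→A 11·25=275, S→A 2·7=14. Service 351; fixed 69; total 420.
Difference: |200 − 420| = 220.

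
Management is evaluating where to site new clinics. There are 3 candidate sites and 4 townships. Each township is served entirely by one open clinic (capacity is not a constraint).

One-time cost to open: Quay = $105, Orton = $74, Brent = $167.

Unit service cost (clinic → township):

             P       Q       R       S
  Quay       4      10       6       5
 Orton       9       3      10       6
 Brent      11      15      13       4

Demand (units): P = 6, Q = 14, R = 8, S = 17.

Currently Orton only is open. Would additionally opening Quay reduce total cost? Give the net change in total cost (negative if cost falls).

No — net change +26 (cost rises by 26).

Current service cost with {Orton}: 278.
Adding Quay: each township re-picks its cheapest; new service cost 199, saving 79.
Extra fixed cost: 105. Net change = 105 − 79 = 26.
(Totals: 352 → 378.)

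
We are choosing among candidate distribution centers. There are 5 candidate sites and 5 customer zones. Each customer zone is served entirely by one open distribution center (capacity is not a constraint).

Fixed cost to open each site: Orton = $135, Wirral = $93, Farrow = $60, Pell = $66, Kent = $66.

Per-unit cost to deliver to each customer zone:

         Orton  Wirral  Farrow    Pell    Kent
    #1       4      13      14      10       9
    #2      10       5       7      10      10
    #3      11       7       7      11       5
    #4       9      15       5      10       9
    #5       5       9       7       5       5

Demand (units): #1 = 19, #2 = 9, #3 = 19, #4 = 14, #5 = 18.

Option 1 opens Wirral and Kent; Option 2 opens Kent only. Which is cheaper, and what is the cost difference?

Option 2 is cheaper by 48.

Option 1: {Wirral, Kent}: #1→Kent 9·19=171, #2→Wirral 5·9=45, #3→Kent 5·19=95, #4→Kent 9·14=126, #5→Kent 5·18=90. Service 527; fixed 159; total 686.
Option 2: {Kent}: #1→Kent 9·19=171, #2→Kent 10·9=90, #3→Kent 5·19=95, #4→Kent 9·14=126, #5→Kent 5·18=90. Service 572; fixed 66; total 638.
Difference: |686 − 638| = 48.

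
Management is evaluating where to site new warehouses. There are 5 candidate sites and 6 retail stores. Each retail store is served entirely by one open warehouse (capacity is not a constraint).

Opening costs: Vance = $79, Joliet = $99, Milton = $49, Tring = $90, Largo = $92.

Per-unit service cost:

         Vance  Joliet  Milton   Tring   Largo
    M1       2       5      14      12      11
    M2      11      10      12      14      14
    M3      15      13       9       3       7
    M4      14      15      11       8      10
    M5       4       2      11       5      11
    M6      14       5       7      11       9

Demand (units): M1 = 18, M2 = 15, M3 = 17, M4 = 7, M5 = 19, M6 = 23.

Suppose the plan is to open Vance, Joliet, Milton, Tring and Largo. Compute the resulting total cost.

Each retail store is assigned to its cheapest site among the open ones.
{Vance, Joliet, Milton, Tring, Largo}: M1→Vance 2·18=36, M2→Joliet 10·15=150, M3→Tring 3·17=51, M4→Tring 8·7=56, M5→Joliet 2·19=38, M6→Joliet 5·23=115. Service 446; fixed 409; total 855.

Total cost: 855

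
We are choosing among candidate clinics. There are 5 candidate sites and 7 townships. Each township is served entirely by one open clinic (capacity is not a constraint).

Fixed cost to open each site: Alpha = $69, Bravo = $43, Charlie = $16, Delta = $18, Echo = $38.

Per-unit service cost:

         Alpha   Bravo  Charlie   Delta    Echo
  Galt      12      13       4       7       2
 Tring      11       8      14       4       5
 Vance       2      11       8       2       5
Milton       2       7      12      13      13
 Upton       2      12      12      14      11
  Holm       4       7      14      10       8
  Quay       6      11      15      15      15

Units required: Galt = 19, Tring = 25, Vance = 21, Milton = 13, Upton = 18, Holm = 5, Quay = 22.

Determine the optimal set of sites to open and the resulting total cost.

For any fixed open set, each township goes to its cheapest open site; total = fixed + service.
{Alpha, Delta, Echo}: Galt→Echo 2·19=38, Tring→Delta 4·25=100, Vance→Alpha 2·21=42, Milton→Alpha 2·13=26, Upton→Alpha 2·18=36, Holm→Alpha 4·5=20, Quay→Alpha 6·22=132. Service 394; fixed 125; total 519.
{Alpha, Echo}: service 419 + fixed 107 = 526
{Alpha, Charlie, Delta}: service 432 + fixed 103 = 535
{Alpha, Bravo, Charlie, Delta, Echo}: service 394 + fixed 184 = 578
No other subset beats 519.

Open Alpha, Delta and Echo; minimum total cost 519.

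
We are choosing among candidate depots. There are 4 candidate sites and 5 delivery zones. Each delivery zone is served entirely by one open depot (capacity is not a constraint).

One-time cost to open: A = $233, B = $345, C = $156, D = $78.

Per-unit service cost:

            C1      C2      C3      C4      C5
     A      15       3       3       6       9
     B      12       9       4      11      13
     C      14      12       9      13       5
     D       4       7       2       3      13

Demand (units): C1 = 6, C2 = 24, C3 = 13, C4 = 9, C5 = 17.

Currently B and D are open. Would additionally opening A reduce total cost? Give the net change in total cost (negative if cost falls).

Current service cost with {B, D}: 466.
Adding A: each delivery zone re-picks its cheapest; new service cost 302, saving 164.
Extra fixed cost: 233. Net change = 233 − 164 = 69.
(Totals: 889 → 958.)

No — net change +69 (cost rises by 69).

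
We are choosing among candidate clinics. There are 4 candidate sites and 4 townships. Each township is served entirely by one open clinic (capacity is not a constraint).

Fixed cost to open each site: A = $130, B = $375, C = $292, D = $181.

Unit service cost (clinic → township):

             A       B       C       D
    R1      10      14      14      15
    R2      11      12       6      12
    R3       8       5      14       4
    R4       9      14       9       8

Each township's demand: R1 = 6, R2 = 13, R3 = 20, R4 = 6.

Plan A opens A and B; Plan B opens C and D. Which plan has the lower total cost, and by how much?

Plan A: {A, B}: R1→A 10·6=60, R2→A 11·13=143, R3→B 5·20=100, R4→A 9·6=54. Service 357; fixed 505; total 862.
Plan B: {C, D}: R1→C 14·6=84, R2→C 6·13=78, R3→D 4·20=80, R4→D 8·6=48. Service 290; fixed 473; total 763.
Difference: |862 − 763| = 99.

Plan B is cheaper by 99.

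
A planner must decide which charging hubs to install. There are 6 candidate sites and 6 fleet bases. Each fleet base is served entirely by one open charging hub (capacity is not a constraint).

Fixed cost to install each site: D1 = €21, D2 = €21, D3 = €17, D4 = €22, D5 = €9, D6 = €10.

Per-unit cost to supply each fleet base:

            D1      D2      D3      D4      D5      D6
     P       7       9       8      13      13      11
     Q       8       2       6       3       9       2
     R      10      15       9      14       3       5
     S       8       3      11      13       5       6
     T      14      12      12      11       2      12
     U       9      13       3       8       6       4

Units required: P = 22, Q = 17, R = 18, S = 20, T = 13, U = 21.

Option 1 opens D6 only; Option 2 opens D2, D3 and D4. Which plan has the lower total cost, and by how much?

Option 2 is cheaper by 38.

Option 1: {D6}: P→D6 11·22=242, Q→D6 2·17=34, R→D6 5·18=90, S→D6 6·20=120, T→D6 12·13=156, U→D6 4·21=84. Service 726; fixed 10; total 736.
Option 2: {D2, D3, D4}: P→D3 8·22=176, Q→D2 2·17=34, R→D3 9·18=162, S→D2 3·20=60, T→D4 11·13=143, U→D3 3·21=63. Service 638; fixed 60; total 698.
Difference: |736 − 698| = 38.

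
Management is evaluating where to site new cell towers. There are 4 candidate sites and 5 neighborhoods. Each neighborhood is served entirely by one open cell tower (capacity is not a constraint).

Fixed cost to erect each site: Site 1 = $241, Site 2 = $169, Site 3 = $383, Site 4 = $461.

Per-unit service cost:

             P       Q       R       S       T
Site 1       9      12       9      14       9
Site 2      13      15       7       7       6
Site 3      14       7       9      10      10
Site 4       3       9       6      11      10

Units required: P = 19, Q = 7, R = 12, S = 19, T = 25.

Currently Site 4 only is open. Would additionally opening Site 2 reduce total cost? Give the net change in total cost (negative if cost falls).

Current service cost with {Site 4}: 651.
Adding Site 2: each neighborhood re-picks its cheapest; new service cost 475, saving 176.
Extra fixed cost: 169. Net change = 169 − 176 = -7.
(Totals: 1112 → 1105.)

Yes — net change −7 (cost falls by 7).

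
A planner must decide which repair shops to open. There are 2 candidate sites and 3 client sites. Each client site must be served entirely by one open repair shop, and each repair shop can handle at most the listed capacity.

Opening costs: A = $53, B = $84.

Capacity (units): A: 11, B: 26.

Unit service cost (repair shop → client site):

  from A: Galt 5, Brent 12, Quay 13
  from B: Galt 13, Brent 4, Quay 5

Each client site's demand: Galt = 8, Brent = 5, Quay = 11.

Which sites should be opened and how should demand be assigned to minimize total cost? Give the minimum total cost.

Minimum total cost: 252

Open {A, B}: Galt→A 5·8=40, Brent→B 4·5=20, Quay→B 5·11=55.
Loads: A carries 8/11, B carries 16/26. Service 115; fixed 137; total 252.
Next best feasible plan costs 263.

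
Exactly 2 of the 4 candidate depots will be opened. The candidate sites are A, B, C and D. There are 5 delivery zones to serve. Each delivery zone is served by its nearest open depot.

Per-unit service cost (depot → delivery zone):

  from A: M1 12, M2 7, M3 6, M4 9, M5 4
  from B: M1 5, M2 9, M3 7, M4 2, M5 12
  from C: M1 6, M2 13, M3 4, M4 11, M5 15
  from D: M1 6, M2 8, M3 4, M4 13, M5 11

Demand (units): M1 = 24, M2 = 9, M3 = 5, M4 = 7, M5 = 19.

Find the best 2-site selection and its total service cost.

Choose A and B; total service cost 303.

With exactly 2 open, each delivery zone uses its cheapest among the chosen.
{A, B}: M1→B 5·24=120, M2→A 7·9=63, M3→A 6·5=30, M4→B 2·7=14, M5→A 4·19=76. Service cost 303.
{A, C}: service cost 366
{A, D}: service cost 366
Among all 6 size-2 choices, {A, B} is lowest.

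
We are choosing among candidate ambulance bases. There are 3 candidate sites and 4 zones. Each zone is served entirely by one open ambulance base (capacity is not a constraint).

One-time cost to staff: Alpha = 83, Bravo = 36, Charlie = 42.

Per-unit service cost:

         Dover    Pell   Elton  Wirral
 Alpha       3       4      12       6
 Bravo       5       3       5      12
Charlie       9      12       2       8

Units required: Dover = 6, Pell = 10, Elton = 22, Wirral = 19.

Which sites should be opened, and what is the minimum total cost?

Open Bravo and Charlie; minimum total cost 334.

For any fixed open set, each zone goes to its cheapest open site; total = fixed + service.
{Bravo, Charlie}: Dover→Bravo 5·6=30, Pell→Bravo 3·10=30, Elton→Charlie 2·22=44, Wirral→Charlie 8·19=152. Service 256; fixed 78; total 334.
{Alpha, Charlie}: Dover→Alpha 3·6=18, Pell→Alpha 4·10=40, Elton→Charlie 2·22=44, Wirral→Alpha 6·19=114. Service 216; fixed 125; total 341.
{Alpha, Bravo, Charlie}: service 206 + fixed 161 = 367
{Bravo}: service 398 + fixed 36 = 434
(All 7 nonempty subsets were checked; Bravo and Charlie is lowest.)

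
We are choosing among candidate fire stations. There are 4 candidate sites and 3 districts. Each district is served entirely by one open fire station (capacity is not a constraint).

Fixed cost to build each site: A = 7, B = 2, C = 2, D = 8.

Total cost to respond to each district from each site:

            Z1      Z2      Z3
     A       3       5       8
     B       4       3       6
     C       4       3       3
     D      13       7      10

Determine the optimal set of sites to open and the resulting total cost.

For any fixed open set, each district goes to its cheapest open site; total = fixed + service.
{C}: Z1→C 4, Z2→C 3, Z3→C 3. Service 10; fixed 2; total 12.
{B, C}: service 10 + fixed 4 = 14
{B}: Z1→B 4, Z2→B 3, Z3→B 6. Service 13; fixed 2; total 15.
{A, B, C, D}: Z1→A 3, Z2→B 3, Z3→C 3. Service 9; fixed 19; total 28.
No other subset beats 12.

Open C only; minimum total cost 12.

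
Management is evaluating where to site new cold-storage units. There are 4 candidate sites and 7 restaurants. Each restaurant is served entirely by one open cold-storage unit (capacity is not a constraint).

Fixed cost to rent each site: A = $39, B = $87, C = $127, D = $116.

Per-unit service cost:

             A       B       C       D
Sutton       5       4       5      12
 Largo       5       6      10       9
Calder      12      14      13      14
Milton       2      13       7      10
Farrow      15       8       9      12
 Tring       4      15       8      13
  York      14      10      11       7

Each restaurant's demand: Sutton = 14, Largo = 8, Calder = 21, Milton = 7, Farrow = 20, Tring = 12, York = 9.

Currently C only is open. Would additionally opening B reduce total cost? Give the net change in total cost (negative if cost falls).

Current service cost with {C}: 847.
Adding B: each restaurant re-picks its cheapest; new service cost 772, saving 75.
Extra fixed cost: 87. Net change = 87 − 75 = 12.
(Totals: 974 → 986.)

No — net change +12 (cost rises by 12).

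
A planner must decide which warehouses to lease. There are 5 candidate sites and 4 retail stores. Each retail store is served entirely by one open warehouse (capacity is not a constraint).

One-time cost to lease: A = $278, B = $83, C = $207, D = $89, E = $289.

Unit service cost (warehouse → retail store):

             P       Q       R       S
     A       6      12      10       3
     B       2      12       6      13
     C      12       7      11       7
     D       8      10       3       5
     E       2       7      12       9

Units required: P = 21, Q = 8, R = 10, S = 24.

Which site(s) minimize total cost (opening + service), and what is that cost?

For any fixed open set, each retail store goes to its cheapest open site; total = fixed + service.
{B, D}: P→B 2·21=42, Q→D 10·8=80, R→D 3·10=30, S→D 5·24=120. Service 272; fixed 172; total 444.
{D}: P→D 8·21=168, Q→D 10·8=80, R→D 3·10=30, S→D 5·24=120. Service 398; fixed 89; total 487.
{B}: service 510 + fixed 83 = 593
{A, B, C, D, E}: service 200 + fixed 946 = 1146
No other subset beats 444.

Open B and D; minimum total cost 444.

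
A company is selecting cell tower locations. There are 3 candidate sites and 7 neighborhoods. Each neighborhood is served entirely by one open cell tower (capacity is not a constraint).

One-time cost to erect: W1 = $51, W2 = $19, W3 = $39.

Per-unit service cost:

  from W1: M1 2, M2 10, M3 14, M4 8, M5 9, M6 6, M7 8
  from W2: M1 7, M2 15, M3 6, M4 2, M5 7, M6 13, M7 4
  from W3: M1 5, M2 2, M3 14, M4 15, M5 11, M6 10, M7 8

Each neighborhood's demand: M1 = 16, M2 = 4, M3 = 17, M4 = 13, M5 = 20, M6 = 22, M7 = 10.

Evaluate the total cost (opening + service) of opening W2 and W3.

Total cost: 674

Each neighborhood is assigned to its cheapest site among the open ones.
{W2, W3}: M1→W3 5·16=80, M2→W3 2·4=8, M3→W2 6·17=102, M4→W2 2·13=26, M5→W2 7·20=140, M6→W3 10·22=220, M7→W2 4·10=40. Service 616; fixed 58; total 674.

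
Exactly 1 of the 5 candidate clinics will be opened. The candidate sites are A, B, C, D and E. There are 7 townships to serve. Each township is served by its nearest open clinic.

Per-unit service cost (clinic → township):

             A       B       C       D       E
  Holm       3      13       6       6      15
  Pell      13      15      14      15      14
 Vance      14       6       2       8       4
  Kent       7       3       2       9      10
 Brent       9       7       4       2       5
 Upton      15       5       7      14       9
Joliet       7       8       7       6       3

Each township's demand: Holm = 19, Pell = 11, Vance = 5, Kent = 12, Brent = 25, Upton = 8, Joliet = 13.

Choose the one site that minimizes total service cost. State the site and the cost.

With exactly 1 open, each township uses its cheapest among the chosen.
{C}: Holm→C 6·19=114, Pell→C 14·11=154, Vance→C 2·5=10, Kent→C 2·12=24, Brent→C 4·25=100, Upton→C 7·8=56, Joliet→C 7·13=91. Service cost 549.
{D}: service cost 667
{A}: service cost 790
Among all 5 size-1 choices, {C} is lowest.

Choose C only; total service cost 549.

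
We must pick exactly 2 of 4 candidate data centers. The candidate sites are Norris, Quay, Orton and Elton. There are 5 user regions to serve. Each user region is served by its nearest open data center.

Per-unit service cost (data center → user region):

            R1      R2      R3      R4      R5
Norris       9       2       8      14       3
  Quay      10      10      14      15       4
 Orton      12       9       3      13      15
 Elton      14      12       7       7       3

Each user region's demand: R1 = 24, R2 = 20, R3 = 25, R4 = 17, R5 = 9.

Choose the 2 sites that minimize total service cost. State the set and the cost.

With exactly 2 open, each user region uses its cheapest among the chosen.
{Norris, Elton}: R1→Norris 9·24=216, R2→Norris 2·20=40, R3→Elton 7·25=175, R4→Elton 7·17=119, R5→Norris 3·9=27. Service cost 577.
{Norris, Orton}: service cost 579
{Orton, Elton}: service cost 689
Among all 6 size-2 choices, {Norris, Elton} is lowest.

Choose Norris and Elton; total service cost 577.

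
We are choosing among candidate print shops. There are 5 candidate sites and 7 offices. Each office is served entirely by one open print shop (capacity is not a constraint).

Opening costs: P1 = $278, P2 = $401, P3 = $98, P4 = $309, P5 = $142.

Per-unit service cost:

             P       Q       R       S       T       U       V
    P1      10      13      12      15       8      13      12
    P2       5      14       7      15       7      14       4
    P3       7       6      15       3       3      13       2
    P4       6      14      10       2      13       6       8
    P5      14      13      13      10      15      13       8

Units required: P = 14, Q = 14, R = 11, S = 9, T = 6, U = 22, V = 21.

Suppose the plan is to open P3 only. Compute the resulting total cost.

Each office is assigned to its cheapest site among the open ones.
{P3}: P→P3 7·14=98, Q→P3 6·14=84, R→P3 15·11=165, S→P3 3·9=27, T→P3 3·6=18, U→P3 13·22=286, V→P3 2·21=42. Service 720; fixed 98; total 818.

Total cost: 818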